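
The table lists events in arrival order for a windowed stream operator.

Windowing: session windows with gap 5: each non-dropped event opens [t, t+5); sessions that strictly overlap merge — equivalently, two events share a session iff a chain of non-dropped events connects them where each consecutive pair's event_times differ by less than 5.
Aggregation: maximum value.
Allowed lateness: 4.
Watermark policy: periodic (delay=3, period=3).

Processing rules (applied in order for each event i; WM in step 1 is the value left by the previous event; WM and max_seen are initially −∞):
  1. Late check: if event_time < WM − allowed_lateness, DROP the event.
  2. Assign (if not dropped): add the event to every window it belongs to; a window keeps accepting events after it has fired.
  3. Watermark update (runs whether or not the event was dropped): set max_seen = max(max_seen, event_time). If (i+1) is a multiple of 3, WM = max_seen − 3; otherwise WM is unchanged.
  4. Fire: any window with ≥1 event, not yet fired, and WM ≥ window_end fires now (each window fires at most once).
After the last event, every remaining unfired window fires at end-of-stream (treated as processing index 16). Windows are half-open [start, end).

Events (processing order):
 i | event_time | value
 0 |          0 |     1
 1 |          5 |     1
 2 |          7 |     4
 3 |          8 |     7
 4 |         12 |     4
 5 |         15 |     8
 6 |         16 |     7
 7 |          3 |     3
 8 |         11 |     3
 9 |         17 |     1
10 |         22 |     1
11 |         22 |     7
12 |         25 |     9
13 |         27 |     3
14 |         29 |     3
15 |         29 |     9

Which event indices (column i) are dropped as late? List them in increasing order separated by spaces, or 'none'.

7

i=0 t=0 v=1: → [0,5); WM=−∞
i=1 t=5 v=1: → [5,10); WM=−∞
i=2 t=7 v=4: → [5,12); WM=4
i=3 t=8 v=7: → [5,13); WM=4
i=4 t=12 v=4: → [5,17); WM=4
i=5 t=15 v=8: → [5,20); WM=12
i=6 t=16 v=7: → [5,21); WM=12
i=7 t=3 v=3: DROP (t<12-4); WM=12
i=8 t=11 v=3: → [5,21); WM=13
i=9 t=17 v=1: → [5,22); WM=13
i=10 t=22 v=1: → [22,27); WM=13
i=11 t=22 v=7: → [22,27); WM=19
i=12 t=25 v=9: → [22,30); WM=19
i=13 t=27 v=3: → [22,32); WM=19
i=14 t=29 v=3: → [22,34); WM=26
i=15 t=29 v=9: → [22,34); WM=26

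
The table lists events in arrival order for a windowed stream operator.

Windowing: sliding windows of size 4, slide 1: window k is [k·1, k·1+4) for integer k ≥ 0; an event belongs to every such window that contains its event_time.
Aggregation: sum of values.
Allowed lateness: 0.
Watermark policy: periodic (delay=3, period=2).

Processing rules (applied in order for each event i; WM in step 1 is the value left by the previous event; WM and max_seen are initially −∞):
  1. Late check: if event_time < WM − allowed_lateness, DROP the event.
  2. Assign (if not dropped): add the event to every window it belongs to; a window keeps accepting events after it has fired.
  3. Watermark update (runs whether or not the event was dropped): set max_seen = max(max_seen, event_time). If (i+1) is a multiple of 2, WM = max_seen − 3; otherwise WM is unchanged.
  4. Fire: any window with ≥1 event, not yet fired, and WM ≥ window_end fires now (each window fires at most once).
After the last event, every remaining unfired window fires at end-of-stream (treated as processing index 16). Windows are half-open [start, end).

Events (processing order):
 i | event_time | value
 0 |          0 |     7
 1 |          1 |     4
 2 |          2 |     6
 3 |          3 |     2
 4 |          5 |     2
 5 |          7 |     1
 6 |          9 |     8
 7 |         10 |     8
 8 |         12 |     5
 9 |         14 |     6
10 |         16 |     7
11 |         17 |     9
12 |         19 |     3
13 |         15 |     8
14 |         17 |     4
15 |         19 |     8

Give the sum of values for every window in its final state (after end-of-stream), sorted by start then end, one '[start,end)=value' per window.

[0,4)=19 [1,5)=12 [2,6)=10 [3,7)=4 [4,8)=3 [5,9)=3 [6,10)=9 [7,11)=17 [8,12)=16 [9,13)=21 [10,14)=13 [11,15)=11 [12,16)=19 [13,17)=21 [14,18)=34 [15,19)=28 [16,20)=31 [17,21)=24 [18,22)=11 [19,23)=11

i=0 t=0 v=7: → [0,4); WM=−∞
i=1 t=1 v=4: → [1,5),[0,4); WM=-2
i=2 t=2 v=6: → [2,6),[1,5),[0,4); WM=-2
i=3 t=3 v=2: → [3,7),[2,6),[1,5),[0,4); WM=0
i=4 t=5 v=2: → [5,9),[4,8),[3,7),[2,6); WM=0
i=5 t=7 v=1: → [7,11),[6,10),[5,9),[4,8); WM=4; [0,4) fires=19
i=6 t=9 v=8: → [9,13),[8,12),[7,11),[6,10); WM=4
i=7 t=10 v=8: → [10,14),[9,13),[8,12),[7,11); WM=7; [1,5) fires=12 [2,6) fires=10 [3,7) fires=4
i=8 t=12 v=5: → [12,16),[11,15),[10,14),[9,13); WM=7
i=9 t=14 v=6: → [14,18),[13,17),[12,16),[11,15); WM=11; [4,8) fires=3 [5,9) fires=3 [6,10) fires=9 [7,11) fires=17
i=10 t=16 v=7: → [16,20),[15,19),[14,18),[13,17); WM=11
i=11 t=17 v=9: → [17,21),[16,20),[15,19),[14,18); WM=14; [8,12) fires=16 [9,13) fires=21 [10,14) fires=13
i=12 t=19 v=3: → [19,23),[18,22),[17,21),[16,20); WM=14
i=13 t=15 v=8: → [15,19),[14,18),[13,17),[12,16); WM=16; [11,15) fires=11 [12,16) fires=19
i=14 t=17 v=4: → [17,21),[16,20),[15,19),[14,18); WM=16
i=15 t=19 v=8: → [19,23),[18,22),[17,21),[16,20); WM=16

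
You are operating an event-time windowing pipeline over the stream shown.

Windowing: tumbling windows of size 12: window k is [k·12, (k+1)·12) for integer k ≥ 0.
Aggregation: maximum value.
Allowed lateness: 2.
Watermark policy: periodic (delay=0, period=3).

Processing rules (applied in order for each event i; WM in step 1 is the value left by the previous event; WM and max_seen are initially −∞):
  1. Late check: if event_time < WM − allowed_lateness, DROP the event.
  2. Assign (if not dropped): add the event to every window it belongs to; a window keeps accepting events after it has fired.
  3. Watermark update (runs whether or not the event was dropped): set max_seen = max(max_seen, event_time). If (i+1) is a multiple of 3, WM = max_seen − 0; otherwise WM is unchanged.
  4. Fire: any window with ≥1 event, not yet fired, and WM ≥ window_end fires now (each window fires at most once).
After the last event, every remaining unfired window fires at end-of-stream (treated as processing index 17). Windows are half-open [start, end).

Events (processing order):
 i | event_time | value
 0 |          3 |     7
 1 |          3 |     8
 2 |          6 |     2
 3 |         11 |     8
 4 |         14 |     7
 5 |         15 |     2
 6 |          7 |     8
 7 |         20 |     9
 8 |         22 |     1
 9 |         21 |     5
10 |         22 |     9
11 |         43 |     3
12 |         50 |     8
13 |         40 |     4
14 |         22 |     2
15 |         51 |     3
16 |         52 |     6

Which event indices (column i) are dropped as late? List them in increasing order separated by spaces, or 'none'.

6 13 14

i=0 t=3 v=7: → [0,12); WM=−∞
i=1 t=3 v=8: → [0,12); WM=−∞
i=2 t=6 v=2: → [0,12); WM=6
i=3 t=11 v=8: → [0,12); WM=6
i=4 t=14 v=7: → [12,24); WM=6
i=5 t=15 v=2: → [12,24); WM=15; [0,12) fires=8
i=6 t=7 v=8: DROP (t<15-2); WM=15
i=7 t=20 v=9: → [12,24); WM=15
i=8 t=22 v=1: → [12,24); WM=22
i=9 t=21 v=5: → [12,24); WM=22
i=10 t=22 v=9: → [12,24); WM=22
i=11 t=43 v=3: → [36,48); WM=43; [12,24) fires=9
i=12 t=50 v=8: → [48,60); WM=43
i=13 t=40 v=4: DROP (t<43-2); WM=43
i=14 t=22 v=2: DROP (t<43-2); WM=50; [36,48) fires=3
i=15 t=51 v=3: → [48,60); WM=50
i=16 t=52 v=6: → [48,60); WM=50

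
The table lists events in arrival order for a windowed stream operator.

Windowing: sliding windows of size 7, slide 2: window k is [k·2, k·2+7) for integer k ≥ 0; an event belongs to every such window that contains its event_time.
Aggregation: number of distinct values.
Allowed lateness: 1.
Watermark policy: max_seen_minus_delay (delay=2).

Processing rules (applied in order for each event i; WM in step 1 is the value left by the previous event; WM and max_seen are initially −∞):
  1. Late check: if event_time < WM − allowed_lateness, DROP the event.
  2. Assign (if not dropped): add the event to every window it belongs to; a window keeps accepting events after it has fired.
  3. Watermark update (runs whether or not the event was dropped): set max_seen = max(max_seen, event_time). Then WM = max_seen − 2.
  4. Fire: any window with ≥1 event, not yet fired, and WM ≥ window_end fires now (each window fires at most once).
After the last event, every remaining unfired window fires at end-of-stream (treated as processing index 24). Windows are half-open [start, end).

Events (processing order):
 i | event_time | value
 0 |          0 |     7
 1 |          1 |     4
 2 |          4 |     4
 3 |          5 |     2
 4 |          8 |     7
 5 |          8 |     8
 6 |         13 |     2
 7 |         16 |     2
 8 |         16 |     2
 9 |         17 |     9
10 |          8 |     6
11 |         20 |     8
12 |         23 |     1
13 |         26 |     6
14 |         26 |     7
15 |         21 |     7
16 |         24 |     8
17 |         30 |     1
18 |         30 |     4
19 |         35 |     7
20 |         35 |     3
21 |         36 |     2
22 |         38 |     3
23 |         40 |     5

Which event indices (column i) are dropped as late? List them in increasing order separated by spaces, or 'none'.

10 15

i=0 t=0 v=7: → [0,7); WM=-2
i=1 t=1 v=4: → [0,7); WM=-1
i=2 t=4 v=4: → [4,11),[2,9),[0,7); WM=2
i=3 t=5 v=2: → [4,11),[2,9),[0,7); WM=3
i=4 t=8 v=7: → [8,15),[6,13),[4,11),[2,9); WM=6
i=5 t=8 v=8: → [8,15),[6,13),[4,11),[2,9); WM=6
i=6 t=13 v=2: → [12,19),[10,17),[8,15); WM=11; [0,7) fires=3 [2,9) fires=4 [4,11) fires=4
i=7 t=16 v=2: → [16,23),[14,21),[12,19),[10,17); WM=14; [6,13) fires=2
i=8 t=16 v=2: → [16,23),[14,21),[12,19),[10,17); WM=14
i=9 t=17 v=9: → [16,23),[14,21),[12,19); WM=15; [8,15) fires=3
i=10 t=8 v=6: DROP (t<15-1); WM=15
i=11 t=20 v=8: → [20,27),[18,25),[16,23),[14,21); WM=18; [10,17) fires=1
i=12 t=23 v=1: → [22,29),[20,27),[18,25); WM=21; [12,19) fires=2 [14,21) fires=3
i=13 t=26 v=6: → [26,33),[24,31),[22,29),[20,27); WM=24; [16,23) fires=3
i=14 t=26 v=7: → [26,33),[24,31),[22,29),[20,27); WM=24
i=15 t=21 v=7: DROP (t<24-1); WM=24
i=16 t=24 v=8: → [24,31),[22,29),[20,27),[18,25); WM=24
i=17 t=30 v=1: → [30,37),[28,35),[26,33),[24,31); WM=28; [18,25) fires=2 [20,27) fires=4
i=18 t=30 v=4: → [30,37),[28,35),[26,33),[24,31); WM=28
i=19 t=35 v=7: → [34,41),[32,39),[30,37); WM=33; [22,29) fires=4 [24,31) fires=5 [26,33) fires=4
i=20 t=35 v=3: → [34,41),[32,39),[30,37); WM=33
i=21 t=36 v=2: → [36,43),[34,41),[32,39),[30,37); WM=34
i=22 t=38 v=3: → [38,45),[36,43),[34,41),[32,39); WM=36; [28,35) fires=2
i=23 t=40 v=5: → [40,47),[38,45),[36,43),[34,41); WM=38; [30,37) fires=5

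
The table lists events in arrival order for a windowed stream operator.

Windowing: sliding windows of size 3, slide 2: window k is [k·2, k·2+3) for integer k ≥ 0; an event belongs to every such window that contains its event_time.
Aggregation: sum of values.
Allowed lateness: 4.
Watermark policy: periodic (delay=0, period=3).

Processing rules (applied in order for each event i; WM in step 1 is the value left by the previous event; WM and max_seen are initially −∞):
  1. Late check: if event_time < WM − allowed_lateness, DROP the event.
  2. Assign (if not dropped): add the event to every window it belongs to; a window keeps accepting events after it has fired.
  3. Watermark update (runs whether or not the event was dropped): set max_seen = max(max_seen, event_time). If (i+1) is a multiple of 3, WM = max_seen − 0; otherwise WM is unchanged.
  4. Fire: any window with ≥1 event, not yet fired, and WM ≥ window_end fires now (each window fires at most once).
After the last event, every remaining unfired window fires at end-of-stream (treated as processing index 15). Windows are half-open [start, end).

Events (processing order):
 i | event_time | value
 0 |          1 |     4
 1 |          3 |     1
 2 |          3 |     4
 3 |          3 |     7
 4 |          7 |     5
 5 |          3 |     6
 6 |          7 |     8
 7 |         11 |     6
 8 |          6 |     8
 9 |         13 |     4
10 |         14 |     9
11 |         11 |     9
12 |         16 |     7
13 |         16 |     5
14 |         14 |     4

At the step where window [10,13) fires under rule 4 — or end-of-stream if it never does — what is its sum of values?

15

i=0 t=1 v=4: → [0,3); WM=−∞
i=1 t=3 v=1: → [2,5); WM=−∞
i=2 t=3 v=4: → [2,5); WM=3; [0,3) fires=4
i=3 t=3 v=7: → [2,5); WM=3
i=4 t=7 v=5: → [6,9); WM=3
i=5 t=3 v=6: → [2,5); WM=7; [2,5) fires=18
i=6 t=7 v=8: → [6,9); WM=7
i=7 t=11 v=6: → [10,13); WM=7
i=8 t=6 v=8: → [6,9),[4,7); WM=11; [4,7) fires=8 [6,9) fires=21
i=9 t=13 v=4: → [12,15); WM=11
i=10 t=14 v=9: → [14,17),[12,15); WM=11
i=11 t=11 v=9: → [10,13); WM=14; [10,13) fires=15
i=12 t=16 v=7: → [16,19),[14,17); WM=14
i=13 t=16 v=5: → [16,19),[14,17); WM=14
i=14 t=14 v=4: → [14,17),[12,15); WM=16; [12,15) fires=17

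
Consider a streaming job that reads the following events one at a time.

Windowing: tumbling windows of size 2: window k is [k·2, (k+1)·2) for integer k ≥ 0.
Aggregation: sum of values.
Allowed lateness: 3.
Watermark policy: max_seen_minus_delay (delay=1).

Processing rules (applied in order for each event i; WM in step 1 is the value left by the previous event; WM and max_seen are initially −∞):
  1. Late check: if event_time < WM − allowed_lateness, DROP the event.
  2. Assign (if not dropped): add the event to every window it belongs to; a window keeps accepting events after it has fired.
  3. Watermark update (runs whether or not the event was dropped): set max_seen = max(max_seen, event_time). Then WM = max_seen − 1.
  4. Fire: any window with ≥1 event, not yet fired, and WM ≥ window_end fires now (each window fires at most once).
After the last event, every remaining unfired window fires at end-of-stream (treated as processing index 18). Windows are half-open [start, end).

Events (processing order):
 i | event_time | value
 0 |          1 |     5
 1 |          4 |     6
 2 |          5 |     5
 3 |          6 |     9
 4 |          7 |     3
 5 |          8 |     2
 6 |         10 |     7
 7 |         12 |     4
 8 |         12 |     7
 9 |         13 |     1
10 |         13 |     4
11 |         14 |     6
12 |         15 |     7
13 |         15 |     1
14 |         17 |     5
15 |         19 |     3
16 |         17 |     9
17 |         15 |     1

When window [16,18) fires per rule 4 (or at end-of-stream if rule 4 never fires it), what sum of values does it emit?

5

i=0 t=1 v=5: → [0,2); WM=0
i=1 t=4 v=6: → [4,6); WM=3; [0,2) fires=5
i=2 t=5 v=5: → [4,6); WM=4
i=3 t=6 v=9: → [6,8); WM=5
i=4 t=7 v=3: → [6,8); WM=6; [4,6) fires=11
i=5 t=8 v=2: → [8,10); WM=7
i=6 t=10 v=7: → [10,12); WM=9; [6,8) fires=12
i=7 t=12 v=4: → [12,14); WM=11; [8,10) fires=2
i=8 t=12 v=7: → [12,14); WM=11
i=9 t=13 v=1: → [12,14); WM=12; [10,12) fires=7
i=10 t=13 v=4: → [12,14); WM=12
i=11 t=14 v=6: → [14,16); WM=13
i=12 t=15 v=7: → [14,16); WM=14; [12,14) fires=16
i=13 t=15 v=1: → [14,16); WM=14
i=14 t=17 v=5: → [16,18); WM=16; [14,16) fires=14
i=15 t=19 v=3: → [18,20); WM=18; [16,18) fires=5
i=16 t=17 v=9: → [16,18); WM=18
i=17 t=15 v=1: → [14,16); WM=18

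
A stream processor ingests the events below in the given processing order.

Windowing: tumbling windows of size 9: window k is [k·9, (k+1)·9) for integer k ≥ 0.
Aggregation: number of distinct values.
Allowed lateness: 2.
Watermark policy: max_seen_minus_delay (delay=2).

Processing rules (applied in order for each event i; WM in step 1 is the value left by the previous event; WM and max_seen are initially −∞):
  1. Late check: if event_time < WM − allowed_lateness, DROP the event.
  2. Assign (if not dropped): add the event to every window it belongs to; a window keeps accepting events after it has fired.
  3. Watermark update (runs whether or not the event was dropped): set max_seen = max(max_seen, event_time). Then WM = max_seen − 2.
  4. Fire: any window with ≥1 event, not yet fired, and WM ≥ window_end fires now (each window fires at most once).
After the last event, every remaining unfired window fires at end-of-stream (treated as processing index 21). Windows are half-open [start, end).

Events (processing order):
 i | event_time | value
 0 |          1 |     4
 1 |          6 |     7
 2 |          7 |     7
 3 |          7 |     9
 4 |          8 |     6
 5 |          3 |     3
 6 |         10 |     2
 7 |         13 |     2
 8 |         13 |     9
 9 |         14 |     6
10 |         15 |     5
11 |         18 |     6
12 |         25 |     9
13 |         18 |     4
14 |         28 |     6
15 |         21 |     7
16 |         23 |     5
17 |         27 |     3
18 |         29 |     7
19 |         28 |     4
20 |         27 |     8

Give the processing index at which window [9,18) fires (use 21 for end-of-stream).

i=0 t=1 v=4: → [0,9); WM=-1
i=1 t=6 v=7: → [0,9); WM=4
i=2 t=7 v=7: → [0,9); WM=5
i=3 t=7 v=9: → [0,9); WM=5
i=4 t=8 v=6: → [0,9); WM=6
i=5 t=3 v=3: DROP (t<6-2); WM=6
i=6 t=10 v=2: → [9,18); WM=8
i=7 t=13 v=2: → [9,18); WM=11; [0,9) fires=4
i=8 t=13 v=9: → [9,18); WM=11
i=9 t=14 v=6: → [9,18); WM=12
i=10 t=15 v=5: → [9,18); WM=13
i=11 t=18 v=6: → [18,27); WM=16
i=12 t=25 v=9: → [18,27); WM=23; [9,18) fires=4
i=13 t=18 v=4: DROP (t<23-2); WM=23
i=14 t=28 v=6: → [27,36); WM=26
i=15 t=21 v=7: DROP (t<26-2); WM=26
i=16 t=23 v=5: DROP (t<26-2); WM=26
i=17 t=27 v=3: → [27,36); WM=26
i=18 t=29 v=7: → [27,36); WM=27; [18,27) fires=2
i=19 t=28 v=4: → [27,36); WM=27
i=20 t=27 v=8: → [27,36); WM=27

12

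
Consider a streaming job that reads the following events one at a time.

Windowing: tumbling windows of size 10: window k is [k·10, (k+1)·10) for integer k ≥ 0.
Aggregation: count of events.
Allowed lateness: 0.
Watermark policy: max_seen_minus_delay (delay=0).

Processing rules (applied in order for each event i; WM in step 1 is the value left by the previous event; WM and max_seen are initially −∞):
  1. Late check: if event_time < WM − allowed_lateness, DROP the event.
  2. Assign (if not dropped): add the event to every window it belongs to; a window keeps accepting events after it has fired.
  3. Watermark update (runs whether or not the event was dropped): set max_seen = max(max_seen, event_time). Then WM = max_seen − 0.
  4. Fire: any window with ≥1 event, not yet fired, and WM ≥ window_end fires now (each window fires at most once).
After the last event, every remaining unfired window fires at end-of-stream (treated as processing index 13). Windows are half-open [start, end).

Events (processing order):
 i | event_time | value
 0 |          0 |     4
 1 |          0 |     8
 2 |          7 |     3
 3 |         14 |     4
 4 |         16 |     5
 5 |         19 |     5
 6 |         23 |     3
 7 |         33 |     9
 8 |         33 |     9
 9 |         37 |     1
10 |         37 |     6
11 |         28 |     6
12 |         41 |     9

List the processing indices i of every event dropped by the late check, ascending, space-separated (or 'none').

11

i=0 t=0 v=4: → [0,10); WM=0
i=1 t=0 v=8: → [0,10); WM=0
i=2 t=7 v=3: → [0,10); WM=7
i=3 t=14 v=4: → [10,20); WM=14; [0,10) fires=3
i=4 t=16 v=5: → [10,20); WM=16
i=5 t=19 v=5: → [10,20); WM=19
i=6 t=23 v=3: → [20,30); WM=23; [10,20) fires=3
i=7 t=33 v=9: → [30,40); WM=33; [20,30) fires=1
i=8 t=33 v=9: → [30,40); WM=33
i=9 t=37 v=1: → [30,40); WM=37
i=10 t=37 v=6: → [30,40); WM=37
i=11 t=28 v=6: DROP (t<37-0); WM=37
i=12 t=41 v=9: → [40,50); WM=41; [30,40) fires=4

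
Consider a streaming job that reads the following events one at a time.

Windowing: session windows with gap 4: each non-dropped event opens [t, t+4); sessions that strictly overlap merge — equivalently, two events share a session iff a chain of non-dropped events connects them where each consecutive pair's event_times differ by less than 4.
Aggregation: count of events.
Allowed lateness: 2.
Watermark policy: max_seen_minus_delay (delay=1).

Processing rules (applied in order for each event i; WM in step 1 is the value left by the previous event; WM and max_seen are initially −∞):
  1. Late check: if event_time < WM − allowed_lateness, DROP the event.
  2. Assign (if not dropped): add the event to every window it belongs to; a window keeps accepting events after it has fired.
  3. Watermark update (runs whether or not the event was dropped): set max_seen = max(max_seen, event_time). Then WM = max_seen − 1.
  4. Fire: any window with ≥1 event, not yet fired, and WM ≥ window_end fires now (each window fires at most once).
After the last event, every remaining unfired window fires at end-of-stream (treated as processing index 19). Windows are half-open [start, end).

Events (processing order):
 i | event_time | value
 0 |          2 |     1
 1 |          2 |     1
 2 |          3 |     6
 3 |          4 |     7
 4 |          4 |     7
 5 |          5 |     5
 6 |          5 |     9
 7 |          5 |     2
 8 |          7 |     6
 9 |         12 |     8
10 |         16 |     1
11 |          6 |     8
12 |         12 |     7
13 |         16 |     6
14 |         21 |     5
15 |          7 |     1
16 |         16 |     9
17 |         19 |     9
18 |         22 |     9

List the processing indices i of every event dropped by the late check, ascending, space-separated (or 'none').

11 12 15 16

i=0 t=2 v=1: → [2,6); WM=1
i=1 t=2 v=1: → [2,6); WM=1
i=2 t=3 v=6: → [2,7); WM=2
i=3 t=4 v=7: → [2,8); WM=3
i=4 t=4 v=7: → [2,8); WM=3
i=5 t=5 v=5: → [2,9); WM=4
i=6 t=5 v=9: → [2,9); WM=4
i=7 t=5 v=2: → [2,9); WM=4
i=8 t=7 v=6: → [2,11); WM=6
i=9 t=12 v=8: → [12,16); WM=11
i=10 t=16 v=1: → [16,20); WM=15
i=11 t=6 v=8: DROP (t<15-2); WM=15
i=12 t=12 v=7: DROP (t<15-2); WM=15
i=13 t=16 v=6: → [16,20); WM=15
i=14 t=21 v=5: → [21,25); WM=20
i=15 t=7 v=1: DROP (t<20-2); WM=20
i=16 t=16 v=9: DROP (t<20-2); WM=20
i=17 t=19 v=9: → [16,25); WM=20
i=18 t=22 v=9: → [16,26); WM=21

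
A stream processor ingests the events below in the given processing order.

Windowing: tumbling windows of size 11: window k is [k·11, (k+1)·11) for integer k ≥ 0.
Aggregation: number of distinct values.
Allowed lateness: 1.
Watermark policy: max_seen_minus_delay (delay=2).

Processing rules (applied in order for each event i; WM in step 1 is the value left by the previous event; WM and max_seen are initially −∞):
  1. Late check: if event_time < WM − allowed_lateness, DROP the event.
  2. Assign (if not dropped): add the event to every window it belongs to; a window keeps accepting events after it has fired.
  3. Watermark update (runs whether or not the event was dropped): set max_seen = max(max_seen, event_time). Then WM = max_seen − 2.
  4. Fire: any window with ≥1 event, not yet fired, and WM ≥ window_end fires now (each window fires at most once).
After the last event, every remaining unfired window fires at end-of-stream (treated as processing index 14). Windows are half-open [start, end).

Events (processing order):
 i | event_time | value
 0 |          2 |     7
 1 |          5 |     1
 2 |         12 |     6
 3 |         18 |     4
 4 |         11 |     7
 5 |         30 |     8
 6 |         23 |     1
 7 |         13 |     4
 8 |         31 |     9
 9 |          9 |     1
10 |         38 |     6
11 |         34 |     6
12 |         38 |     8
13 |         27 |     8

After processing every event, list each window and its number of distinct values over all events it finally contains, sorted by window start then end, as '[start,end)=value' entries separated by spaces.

[0,11)=2 [11,22)=2 [22,33)=2 [33,44)=2

i=0 t=2 v=7: → [0,11); WM=0
i=1 t=5 v=1: → [0,11); WM=3
i=2 t=12 v=6: → [11,22); WM=10
i=3 t=18 v=4: → [11,22); WM=16; [0,11) fires=2
i=4 t=11 v=7: DROP (t<16-1); WM=16
i=5 t=30 v=8: → [22,33); WM=28; [11,22) fires=2
i=6 t=23 v=1: DROP (t<28-1); WM=28
i=7 t=13 v=4: DROP (t<28-1); WM=28
i=8 t=31 v=9: → [22,33); WM=29
i=9 t=9 v=1: DROP (t<29-1); WM=29
i=10 t=38 v=6: → [33,44); WM=36; [22,33) fires=2
i=11 t=34 v=6: DROP (t<36-1); WM=36
i=12 t=38 v=8: → [33,44); WM=36
i=13 t=27 v=8: DROP (t<36-1); WM=36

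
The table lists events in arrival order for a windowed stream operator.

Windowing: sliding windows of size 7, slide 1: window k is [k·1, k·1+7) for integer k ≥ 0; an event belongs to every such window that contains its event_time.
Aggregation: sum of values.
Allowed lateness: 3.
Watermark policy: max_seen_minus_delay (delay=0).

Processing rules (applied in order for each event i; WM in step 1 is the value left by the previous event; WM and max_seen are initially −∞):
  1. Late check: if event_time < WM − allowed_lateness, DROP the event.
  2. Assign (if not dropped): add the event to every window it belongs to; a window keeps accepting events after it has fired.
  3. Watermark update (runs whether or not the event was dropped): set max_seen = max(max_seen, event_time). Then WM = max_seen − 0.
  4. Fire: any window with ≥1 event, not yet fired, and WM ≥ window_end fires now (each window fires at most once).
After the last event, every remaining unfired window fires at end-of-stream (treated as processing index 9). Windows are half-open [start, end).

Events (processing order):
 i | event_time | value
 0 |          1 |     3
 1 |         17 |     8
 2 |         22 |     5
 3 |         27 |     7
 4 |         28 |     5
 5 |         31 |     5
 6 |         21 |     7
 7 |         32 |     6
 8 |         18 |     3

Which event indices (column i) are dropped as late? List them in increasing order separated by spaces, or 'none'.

6 8

i=0 t=1 v=3: → [1,8),[0,7); WM=1
i=1 t=17 v=8: → [17,24),[16,23),[15,22),[14,21),[13,20),[12,19),[11,18); WM=17; [0,7) fires=3 [1,8) fires=3
i=2 t=22 v=5: → [22,29),[21,28),[20,27),[19,26),[18,25),[17,24),[16,23); WM=22; [11,18) fires=8 [12,19) fires=8 [13,20) fires=8 [14,21) fires=8 [15,22) fires=8
i=3 t=27 v=7: → [27,34),[26,33),[25,32),[24,31),[23,30),[22,29),[21,28); WM=27; [16,23) fires=13 [17,24) fires=13 [18,25) fires=5 [19,26) fires=5 [20,27) fires=5
i=4 t=28 v=5: → [28,35),[27,34),[26,33),[25,32),[24,31),[23,30),[22,29); WM=28; [21,28) fires=12
i=5 t=31 v=5: → [31,38),[30,37),[29,36),[28,35),[27,34),[26,33),[25,32); WM=31; [22,29) fires=17 [23,30) fires=12 [24,31) fires=12
i=6 t=21 v=7: DROP (t<31-3); WM=31
i=7 t=32 v=6: → [32,39),[31,38),[30,37),[29,36),[28,35),[27,34),[26,33); WM=32; [25,32) fires=17
i=8 t=18 v=3: DROP (t<32-3); WM=32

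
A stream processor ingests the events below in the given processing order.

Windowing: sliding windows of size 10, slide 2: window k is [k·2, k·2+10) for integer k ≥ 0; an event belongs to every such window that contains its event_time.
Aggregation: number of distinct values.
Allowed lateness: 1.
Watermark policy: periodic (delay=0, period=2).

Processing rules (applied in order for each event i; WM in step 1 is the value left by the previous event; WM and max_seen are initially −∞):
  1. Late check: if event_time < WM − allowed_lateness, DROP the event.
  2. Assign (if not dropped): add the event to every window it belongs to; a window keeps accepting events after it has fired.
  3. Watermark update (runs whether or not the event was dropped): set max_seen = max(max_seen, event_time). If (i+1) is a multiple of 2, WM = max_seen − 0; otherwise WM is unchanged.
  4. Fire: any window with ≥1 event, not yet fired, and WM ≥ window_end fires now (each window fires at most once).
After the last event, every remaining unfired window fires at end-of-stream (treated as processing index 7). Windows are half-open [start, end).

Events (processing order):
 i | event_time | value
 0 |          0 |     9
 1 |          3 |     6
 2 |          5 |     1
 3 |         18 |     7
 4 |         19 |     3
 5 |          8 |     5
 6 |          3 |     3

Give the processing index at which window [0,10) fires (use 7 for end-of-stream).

3

i=0 t=0 v=9: → [0,10); WM=−∞
i=1 t=3 v=6: → [2,12),[0,10); WM=3
i=2 t=5 v=1: → [4,14),[2,12),[0,10); WM=3
i=3 t=18 v=7: → [18,28),[16,26),[14,24),[12,22),[10,20); WM=18; [0,10) fires=3 [2,12) fires=2 [4,14) fires=1
i=4 t=19 v=3: → [18,28),[16,26),[14,24),[12,22),[10,20); WM=18
i=5 t=8 v=5: DROP (t<18-1); WM=19
i=6 t=3 v=3: DROP (t<19-1); WM=19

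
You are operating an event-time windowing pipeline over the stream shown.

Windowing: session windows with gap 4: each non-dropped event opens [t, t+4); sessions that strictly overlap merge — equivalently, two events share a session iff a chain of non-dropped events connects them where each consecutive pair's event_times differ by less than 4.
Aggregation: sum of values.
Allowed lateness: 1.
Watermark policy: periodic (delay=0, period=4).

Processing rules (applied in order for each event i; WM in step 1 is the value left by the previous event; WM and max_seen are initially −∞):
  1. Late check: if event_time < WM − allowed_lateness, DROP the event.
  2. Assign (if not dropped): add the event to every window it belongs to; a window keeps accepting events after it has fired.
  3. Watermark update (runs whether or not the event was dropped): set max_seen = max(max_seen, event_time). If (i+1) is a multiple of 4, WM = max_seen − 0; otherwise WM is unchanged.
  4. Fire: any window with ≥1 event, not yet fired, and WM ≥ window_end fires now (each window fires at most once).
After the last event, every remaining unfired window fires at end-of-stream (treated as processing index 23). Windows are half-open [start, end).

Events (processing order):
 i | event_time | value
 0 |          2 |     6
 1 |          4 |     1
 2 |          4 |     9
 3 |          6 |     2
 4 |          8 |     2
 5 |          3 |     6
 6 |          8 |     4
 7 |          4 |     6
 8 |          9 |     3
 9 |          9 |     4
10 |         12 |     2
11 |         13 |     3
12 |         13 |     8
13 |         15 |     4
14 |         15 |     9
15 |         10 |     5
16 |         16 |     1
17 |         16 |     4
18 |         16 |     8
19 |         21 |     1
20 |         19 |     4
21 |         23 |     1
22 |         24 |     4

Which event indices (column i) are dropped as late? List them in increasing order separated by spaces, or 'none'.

5 7 15 20

i=0 t=2 v=6: → [2,6); WM=−∞
i=1 t=4 v=1: → [2,8); WM=−∞
i=2 t=4 v=9: → [2,8); WM=−∞
i=3 t=6 v=2: → [2,10); WM=6
i=4 t=8 v=2: → [2,12); WM=6
i=5 t=3 v=6: DROP (t<6-1); WM=6
i=6 t=8 v=4: → [2,12); WM=6
i=7 t=4 v=6: DROP (t<6-1); WM=8
i=8 t=9 v=3: → [2,13); WM=8
i=9 t=9 v=4: → [2,13); WM=8
i=10 t=12 v=2: → [2,16); WM=8
i=11 t=13 v=3: → [2,17); WM=13
i=12 t=13 v=8: → [2,17); WM=13
i=13 t=15 v=4: → [2,19); WM=13
i=14 t=15 v=9: → [2,19); WM=13
i=15 t=10 v=5: DROP (t<13-1); WM=15
i=16 t=16 v=1: → [2,20); WM=15
i=17 t=16 v=4: → [2,20); WM=15
i=18 t=16 v=8: → [2,20); WM=15
i=19 t=21 v=1: → [21,25); WM=21
i=20 t=19 v=4: DROP (t<21-1); WM=21
i=21 t=23 v=1: → [21,27); WM=21
i=22 t=24 v=4: → [21,28); WM=21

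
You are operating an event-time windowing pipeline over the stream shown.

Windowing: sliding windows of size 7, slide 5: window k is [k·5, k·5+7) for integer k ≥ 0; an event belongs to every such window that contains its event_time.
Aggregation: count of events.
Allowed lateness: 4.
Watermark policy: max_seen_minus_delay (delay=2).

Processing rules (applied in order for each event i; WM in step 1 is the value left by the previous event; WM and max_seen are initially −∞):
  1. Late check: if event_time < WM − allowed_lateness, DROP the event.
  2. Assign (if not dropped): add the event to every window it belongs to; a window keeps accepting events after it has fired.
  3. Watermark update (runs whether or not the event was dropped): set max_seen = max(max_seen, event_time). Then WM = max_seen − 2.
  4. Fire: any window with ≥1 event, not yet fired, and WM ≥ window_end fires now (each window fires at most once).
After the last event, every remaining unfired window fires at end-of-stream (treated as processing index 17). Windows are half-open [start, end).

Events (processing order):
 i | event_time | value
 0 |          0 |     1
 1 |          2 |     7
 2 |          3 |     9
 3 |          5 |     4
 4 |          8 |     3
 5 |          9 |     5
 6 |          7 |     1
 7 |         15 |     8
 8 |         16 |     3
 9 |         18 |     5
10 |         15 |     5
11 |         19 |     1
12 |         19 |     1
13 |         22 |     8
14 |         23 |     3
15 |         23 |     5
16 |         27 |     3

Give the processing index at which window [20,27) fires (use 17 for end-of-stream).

i=0 t=0 v=1: → [0,7); WM=-2
i=1 t=2 v=7: → [0,7); WM=0
i=2 t=3 v=9: → [0,7); WM=1
i=3 t=5 v=4: → [5,12),[0,7); WM=3
i=4 t=8 v=3: → [5,12); WM=6
i=5 t=9 v=5: → [5,12); WM=7; [0,7) fires=4
i=6 t=7 v=1: → [5,12); WM=7
i=7 t=15 v=8: → [15,22),[10,17); WM=13; [5,12) fires=4
i=8 t=16 v=3: → [15,22),[10,17); WM=14
i=9 t=18 v=5: → [15,22); WM=16
i=10 t=15 v=5: → [15,22),[10,17); WM=16
i=11 t=19 v=1: → [15,22); WM=17; [10,17) fires=3
i=12 t=19 v=1: → [15,22); WM=17
i=13 t=22 v=8: → [20,27); WM=20
i=14 t=23 v=3: → [20,27); WM=21
i=15 t=23 v=5: → [20,27); WM=21
i=16 t=27 v=3: → [25,32); WM=25; [15,22) fires=6

17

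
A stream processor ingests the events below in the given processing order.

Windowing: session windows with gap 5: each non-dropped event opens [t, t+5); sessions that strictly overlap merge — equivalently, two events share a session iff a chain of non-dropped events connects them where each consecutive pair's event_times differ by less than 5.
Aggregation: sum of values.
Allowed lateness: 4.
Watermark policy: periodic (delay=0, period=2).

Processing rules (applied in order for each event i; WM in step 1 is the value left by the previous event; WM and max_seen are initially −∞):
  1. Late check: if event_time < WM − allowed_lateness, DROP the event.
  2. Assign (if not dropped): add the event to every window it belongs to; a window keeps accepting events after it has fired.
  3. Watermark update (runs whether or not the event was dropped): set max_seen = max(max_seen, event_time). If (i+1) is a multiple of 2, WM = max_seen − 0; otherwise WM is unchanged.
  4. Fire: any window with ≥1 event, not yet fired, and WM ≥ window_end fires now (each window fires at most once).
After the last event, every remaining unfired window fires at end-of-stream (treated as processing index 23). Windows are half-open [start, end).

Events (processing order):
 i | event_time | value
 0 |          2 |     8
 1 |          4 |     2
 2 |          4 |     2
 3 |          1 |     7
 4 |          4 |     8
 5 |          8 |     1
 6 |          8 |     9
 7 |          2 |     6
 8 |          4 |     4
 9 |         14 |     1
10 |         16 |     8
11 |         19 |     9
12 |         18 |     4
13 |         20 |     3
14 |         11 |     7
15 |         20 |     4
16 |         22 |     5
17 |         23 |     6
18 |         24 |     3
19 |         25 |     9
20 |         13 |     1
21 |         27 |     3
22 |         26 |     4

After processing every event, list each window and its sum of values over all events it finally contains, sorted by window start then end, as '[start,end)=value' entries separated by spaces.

[1,13)=41 [14,32)=59

i=0 t=2 v=8: → [2,7); WM=−∞
i=1 t=4 v=2: → [2,9); WM=4
i=2 t=4 v=2: → [2,9); WM=4
i=3 t=1 v=7: → [1,9); WM=4
i=4 t=4 v=8: → [1,9); WM=4
i=5 t=8 v=1: → [1,13); WM=8
i=6 t=8 v=9: → [1,13); WM=8
i=7 t=2 v=6: DROP (t<8-4); WM=8
i=8 t=4 v=4: → [1,13); WM=8
i=9 t=14 v=1: → [14,19); WM=14
i=10 t=16 v=8: → [14,21); WM=14
i=11 t=19 v=9: → [14,24); WM=19
i=12 t=18 v=4: → [14,24); WM=19
i=13 t=20 v=3: → [14,25); WM=20
i=14 t=11 v=7: DROP (t<20-4); WM=20
i=15 t=20 v=4: → [14,25); WM=20
i=16 t=22 v=5: → [14,27); WM=20
i=17 t=23 v=6: → [14,28); WM=23
i=18 t=24 v=3: → [14,29); WM=23
i=19 t=25 v=9: → [14,30); WM=25
i=20 t=13 v=1: DROP (t<25-4); WM=25
i=21 t=27 v=3: → [14,32); WM=27
i=22 t=26 v=4: → [14,32); WM=27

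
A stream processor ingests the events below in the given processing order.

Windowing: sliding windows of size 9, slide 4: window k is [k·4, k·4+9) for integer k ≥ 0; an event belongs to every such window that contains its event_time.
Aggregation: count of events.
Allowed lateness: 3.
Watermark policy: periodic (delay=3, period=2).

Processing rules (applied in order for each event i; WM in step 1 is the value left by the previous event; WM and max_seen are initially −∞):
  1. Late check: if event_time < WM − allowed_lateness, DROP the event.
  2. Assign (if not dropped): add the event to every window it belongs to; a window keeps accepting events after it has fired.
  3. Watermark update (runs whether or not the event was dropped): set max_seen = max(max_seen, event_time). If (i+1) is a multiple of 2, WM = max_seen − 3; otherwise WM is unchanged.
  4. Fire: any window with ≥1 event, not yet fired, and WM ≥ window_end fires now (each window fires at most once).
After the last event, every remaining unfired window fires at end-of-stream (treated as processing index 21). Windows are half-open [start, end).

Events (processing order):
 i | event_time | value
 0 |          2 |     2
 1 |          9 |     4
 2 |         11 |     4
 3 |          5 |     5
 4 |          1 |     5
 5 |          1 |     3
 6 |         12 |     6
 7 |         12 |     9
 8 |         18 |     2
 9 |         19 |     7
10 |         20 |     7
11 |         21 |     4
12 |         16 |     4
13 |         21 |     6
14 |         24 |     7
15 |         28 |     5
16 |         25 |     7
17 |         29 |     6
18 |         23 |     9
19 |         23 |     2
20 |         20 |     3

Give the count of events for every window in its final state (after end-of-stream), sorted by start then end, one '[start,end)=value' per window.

[0,9)=2 [4,13)=5 [8,17)=5 [12,21)=6 [16,25)=9 [20,29)=8 [24,33)=4 [28,37)=2

i=0 t=2 v=2: → [0,9); WM=−∞
i=1 t=9 v=4: → [8,17),[4,13); WM=6
i=2 t=11 v=4: → [8,17),[4,13); WM=6
i=3 t=5 v=5: → [4,13),[0,9); WM=8
i=4 t=1 v=5: DROP (t<8-3); WM=8
i=5 t=1 v=3: DROP (t<8-3); WM=8
i=6 t=12 v=6: → [12,21),[8,17),[4,13); WM=8
i=7 t=12 v=9: → [12,21),[8,17),[4,13); WM=9; [0,9) fires=2
i=8 t=18 v=2: → [16,25),[12,21); WM=9
i=9 t=19 v=7: → [16,25),[12,21); WM=16; [4,13) fires=5
i=10 t=20 v=7: → [20,29),[16,25),[12,21); WM=16
i=11 t=21 v=4: → [20,29),[16,25); WM=18; [8,17) fires=4
i=12 t=16 v=4: → [16,25),[12,21),[8,17); WM=18
i=13 t=21 v=6: → [20,29),[16,25); WM=18
i=14 t=24 v=7: → [24,33),[20,29),[16,25); WM=18
i=15 t=28 v=5: → [28,37),[24,33),[20,29); WM=25; [12,21) fires=6 [16,25) fires=7
i=16 t=25 v=7: → [24,33),[20,29); WM=25
i=17 t=29 v=6: → [28,37),[24,33); WM=26
i=18 t=23 v=9: → [20,29),[16,25); WM=26
i=19 t=23 v=2: → [20,29),[16,25); WM=26
i=20 t=20 v=3: DROP (t<26-3); WM=26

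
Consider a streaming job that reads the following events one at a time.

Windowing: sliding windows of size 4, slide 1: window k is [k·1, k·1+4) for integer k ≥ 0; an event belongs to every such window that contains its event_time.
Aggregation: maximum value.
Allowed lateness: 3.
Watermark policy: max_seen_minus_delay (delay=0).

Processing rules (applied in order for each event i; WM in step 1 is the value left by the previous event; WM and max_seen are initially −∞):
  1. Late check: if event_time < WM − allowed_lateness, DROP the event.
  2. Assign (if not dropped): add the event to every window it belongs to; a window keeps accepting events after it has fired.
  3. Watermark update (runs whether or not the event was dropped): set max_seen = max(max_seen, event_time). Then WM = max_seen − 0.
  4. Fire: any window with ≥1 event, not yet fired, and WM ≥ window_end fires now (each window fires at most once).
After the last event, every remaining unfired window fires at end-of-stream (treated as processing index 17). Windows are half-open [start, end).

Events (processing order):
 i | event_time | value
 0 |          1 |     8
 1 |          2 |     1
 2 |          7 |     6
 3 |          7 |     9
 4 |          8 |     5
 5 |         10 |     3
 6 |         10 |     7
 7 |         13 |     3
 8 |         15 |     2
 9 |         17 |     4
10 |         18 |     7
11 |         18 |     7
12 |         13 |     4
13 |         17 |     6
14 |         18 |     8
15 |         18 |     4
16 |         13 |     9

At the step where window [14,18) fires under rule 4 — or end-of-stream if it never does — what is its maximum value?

4

i=0 t=1 v=8: → [1,5),[0,4); WM=1
i=1 t=2 v=1: → [2,6),[1,5),[0,4); WM=2
i=2 t=7 v=6: → [7,11),[6,10),[5,9),[4,8); WM=7; [0,4) fires=8 [1,5) fires=8 [2,6) fires=1
i=3 t=7 v=9: → [7,11),[6,10),[5,9),[4,8); WM=7
i=4 t=8 v=5: → [8,12),[7,11),[6,10),[5,9); WM=8; [4,8) fires=9
i=5 t=10 v=3: → [10,14),[9,13),[8,12),[7,11); WM=10; [5,9) fires=9 [6,10) fires=9
i=6 t=10 v=7: → [10,14),[9,13),[8,12),[7,11); WM=10
i=7 t=13 v=3: → [13,17),[12,16),[11,15),[10,14); WM=13; [7,11) fires=9 [8,12) fires=7 [9,13) fires=7
i=8 t=15 v=2: → [15,19),[14,18),[13,17),[12,16); WM=15; [10,14) fires=7 [11,15) fires=3
i=9 t=17 v=4: → [17,21),[16,20),[15,19),[14,18); WM=17; [12,16) fires=3 [13,17) fires=3
i=10 t=18 v=7: → [18,22),[17,21),[16,20),[15,19); WM=18; [14,18) fires=4
i=11 t=18 v=7: → [18,22),[17,21),[16,20),[15,19); WM=18
i=12 t=13 v=4: DROP (t<18-3); WM=18
i=13 t=17 v=6: → [17,21),[16,20),[15,19),[14,18); WM=18
i=14 t=18 v=8: → [18,22),[17,21),[16,20),[15,19); WM=18
i=15 t=18 v=4: → [18,22),[17,21),[16,20),[15,19); WM=18
i=16 t=13 v=9: DROP (t<18-3); WM=18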